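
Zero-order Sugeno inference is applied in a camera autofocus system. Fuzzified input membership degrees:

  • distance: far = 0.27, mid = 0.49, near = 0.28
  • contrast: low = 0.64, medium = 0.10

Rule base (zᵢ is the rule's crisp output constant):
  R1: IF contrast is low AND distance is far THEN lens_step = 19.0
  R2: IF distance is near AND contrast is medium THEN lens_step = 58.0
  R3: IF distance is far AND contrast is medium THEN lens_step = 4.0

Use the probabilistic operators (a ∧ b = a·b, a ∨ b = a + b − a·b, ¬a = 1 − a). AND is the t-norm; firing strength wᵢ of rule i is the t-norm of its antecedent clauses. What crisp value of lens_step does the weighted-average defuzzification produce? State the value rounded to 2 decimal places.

R1 (z=19.0): low=0.64, far=0.27; AND[a·b] → w = 0.1728
R2 (z=58.0): near=0.28, medium=0.10; AND[a·b] → w = 0.0280
R3 (z=4.0): far=0.27, medium=0.10; AND[a·b] → w = 0.0270
Weighted average = (0.1728·19.0 + 0.0280·58.0 + 0.0270·4.0) / (0.1728 + 0.0280 + 0.0270)
  = 5.0152 / 0.2278 = 22.02

22.02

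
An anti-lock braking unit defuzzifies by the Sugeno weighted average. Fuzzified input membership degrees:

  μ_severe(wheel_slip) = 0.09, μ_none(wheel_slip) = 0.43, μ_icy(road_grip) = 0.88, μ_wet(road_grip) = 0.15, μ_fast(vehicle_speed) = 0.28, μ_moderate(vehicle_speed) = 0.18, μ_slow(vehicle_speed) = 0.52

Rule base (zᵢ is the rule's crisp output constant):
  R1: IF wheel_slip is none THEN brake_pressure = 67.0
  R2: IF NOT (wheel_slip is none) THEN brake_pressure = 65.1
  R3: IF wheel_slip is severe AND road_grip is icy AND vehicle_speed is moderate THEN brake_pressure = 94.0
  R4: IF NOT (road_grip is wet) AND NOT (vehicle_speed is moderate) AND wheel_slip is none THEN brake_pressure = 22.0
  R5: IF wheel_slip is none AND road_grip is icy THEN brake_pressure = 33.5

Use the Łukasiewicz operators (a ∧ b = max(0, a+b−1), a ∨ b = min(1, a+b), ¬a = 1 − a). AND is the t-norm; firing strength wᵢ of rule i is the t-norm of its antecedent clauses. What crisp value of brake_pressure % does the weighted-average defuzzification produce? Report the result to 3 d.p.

55.675

R1 (z=67.0): none=0.43 → w = 0.43
R2 (z=65.1): ¬none=1−0.43=0.57 → w = 0.57
R3 (z=94.0): severe=0.09, icy=0.88, moderate=0.18; AND[max(0, a+b−1)] → w = 0.00
R4 (z=22.0): ¬wet=1−0.15=0.85, ¬moderate=1−0.18=0.82, none=0.43; AND[max(0, a+b−1)] → w = 0.10
R5 (z=33.5): none=0.43, icy=0.88; AND[max(0, a+b−1)] → w = 0.31
Weighted average = (0.43·67.0 + 0.57·65.1 + 0.00·94.0 + 0.10·22.0 + 0.31·33.5) / (0.43 + 0.57 + 0.00 + 0.10 + 0.31)
  = 78.5020 / 1.4100 = 55.675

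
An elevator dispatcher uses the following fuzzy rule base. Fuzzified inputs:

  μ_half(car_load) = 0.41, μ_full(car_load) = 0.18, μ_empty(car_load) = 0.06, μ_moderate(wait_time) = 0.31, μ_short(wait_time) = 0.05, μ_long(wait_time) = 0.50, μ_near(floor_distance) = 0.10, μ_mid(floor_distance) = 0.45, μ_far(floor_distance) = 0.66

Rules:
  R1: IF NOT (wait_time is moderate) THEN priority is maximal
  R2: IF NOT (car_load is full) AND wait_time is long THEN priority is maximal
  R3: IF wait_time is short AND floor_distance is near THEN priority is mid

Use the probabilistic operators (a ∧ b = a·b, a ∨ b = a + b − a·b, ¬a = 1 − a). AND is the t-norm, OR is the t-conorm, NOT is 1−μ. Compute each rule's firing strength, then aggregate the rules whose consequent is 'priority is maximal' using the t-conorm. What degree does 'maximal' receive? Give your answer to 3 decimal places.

R1: ¬moderate=1−0.31=0.69 → w = 0.6900
R2: ¬full=1−0.18=0.82, long=0.50; AND[a·b] → w = 0.4100
R3: short=0.05, near=0.10; AND[a·b] → w = 0.0050
Rules with consequent 'maximal': {R1, R2} → strengths 0.6900, 0.4100
Aggregate via t-conorm [a + b − a·b]: 0.8171

0.817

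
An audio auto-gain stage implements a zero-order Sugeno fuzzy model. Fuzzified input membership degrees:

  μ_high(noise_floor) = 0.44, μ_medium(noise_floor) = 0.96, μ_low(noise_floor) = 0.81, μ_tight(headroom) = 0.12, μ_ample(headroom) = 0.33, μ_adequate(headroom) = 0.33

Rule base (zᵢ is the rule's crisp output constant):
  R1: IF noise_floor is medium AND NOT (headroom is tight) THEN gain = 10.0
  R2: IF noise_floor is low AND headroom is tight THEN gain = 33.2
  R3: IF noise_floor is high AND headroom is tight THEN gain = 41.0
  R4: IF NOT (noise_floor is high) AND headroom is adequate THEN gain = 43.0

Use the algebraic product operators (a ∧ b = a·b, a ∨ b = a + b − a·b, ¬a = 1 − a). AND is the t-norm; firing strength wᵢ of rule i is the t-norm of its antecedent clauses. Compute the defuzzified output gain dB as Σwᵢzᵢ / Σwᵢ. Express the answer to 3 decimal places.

18.469

R1 (z=10.0): medium=0.96, ¬tight=1−0.12=0.88; AND[a·b] → w = 0.8448
R2 (z=33.2): low=0.81, tight=0.12; AND[a·b] → w = 0.0972
R3 (z=41.0): high=0.44, tight=0.12; AND[a·b] → w = 0.0528
R4 (z=43.0): ¬high=1−0.44=0.56, adequate=0.33; AND[a·b] → w = 0.1848
Weighted average = (0.8448·10.0 + 0.0972·33.2 + 0.0528·41.0 + 0.1848·43.0) / (0.8448 + 0.0972 + 0.0528 + 0.1848)
  = 21.7862 / 1.1796 = 18.469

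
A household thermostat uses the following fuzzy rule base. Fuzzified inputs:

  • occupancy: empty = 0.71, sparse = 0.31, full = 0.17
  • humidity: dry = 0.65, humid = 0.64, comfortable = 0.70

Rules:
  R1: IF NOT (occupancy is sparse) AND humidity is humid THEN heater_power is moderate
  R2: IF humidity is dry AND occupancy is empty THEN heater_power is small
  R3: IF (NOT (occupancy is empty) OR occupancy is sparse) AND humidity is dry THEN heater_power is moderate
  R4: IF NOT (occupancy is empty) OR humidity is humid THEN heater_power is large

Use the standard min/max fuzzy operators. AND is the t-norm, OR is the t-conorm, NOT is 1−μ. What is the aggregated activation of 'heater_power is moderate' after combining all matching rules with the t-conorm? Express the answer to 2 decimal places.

R1: ¬sparse=1−0.31=0.69, humid=0.64; AND[min(a, b)] → w = 0.64
R2: dry=0.65, empty=0.71; AND[min(a, b)] → w = 0.65
R3: (¬empty=1−0.71=0.29 OR sparse=0.31) = 0.31; AND[min(a, b)] with dry=0.65 → w = 0.31
R4: ¬empty=1−0.71=0.29, humid=0.64; OR[max(a, b)] → w = 0.64
Rules with consequent 'moderate': {R1, R3} → strengths 0.64, 0.31
Aggregate via t-conorm [max(a, b)]: 0.64

0.64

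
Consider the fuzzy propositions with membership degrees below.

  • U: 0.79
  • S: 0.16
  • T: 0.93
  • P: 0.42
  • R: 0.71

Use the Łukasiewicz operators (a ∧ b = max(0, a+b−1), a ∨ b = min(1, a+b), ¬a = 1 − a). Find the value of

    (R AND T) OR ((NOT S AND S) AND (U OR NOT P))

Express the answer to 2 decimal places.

R AND T = max(0, a+b−1) on (0.71, 0.93) = 0.64
NOT S = 1 − 0.16 = 0.84
NOT S AND S = max(0, a+b−1) on (0.84, 0.16) = 0.00
NOT P = 1 − 0.42 = 0.58
U OR NOT P = min(1, a+b) on (0.79, 0.58) = 1.00
(NOT S AND S) AND (U OR NOT P) = max(0, a+b−1) on (0.00, 1.00) = 0.00
(R AND T) OR ((NOT S AND S) AND (U OR NOT P)) = min(1, a+b) on (0.64, 0.00) = 0.64

0.64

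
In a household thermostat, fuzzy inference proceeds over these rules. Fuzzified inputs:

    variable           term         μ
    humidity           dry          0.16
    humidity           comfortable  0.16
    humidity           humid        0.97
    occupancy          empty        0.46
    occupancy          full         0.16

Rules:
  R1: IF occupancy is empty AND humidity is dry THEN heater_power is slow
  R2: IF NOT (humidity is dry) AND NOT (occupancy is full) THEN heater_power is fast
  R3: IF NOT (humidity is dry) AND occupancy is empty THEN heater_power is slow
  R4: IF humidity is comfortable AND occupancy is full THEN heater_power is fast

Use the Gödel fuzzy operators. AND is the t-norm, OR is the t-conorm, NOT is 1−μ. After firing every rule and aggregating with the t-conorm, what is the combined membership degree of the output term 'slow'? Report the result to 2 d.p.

0.46

R1: empty=0.46, dry=0.16; AND[min(a, b)] → w = 0.16
R2: ¬dry=1−0.16=0.84, ¬full=1−0.16=0.84; AND[min(a, b)] → w = 0.84
R3: ¬dry=1−0.16=0.84, empty=0.46; AND[min(a, b)] → w = 0.46
R4: comfortable=0.16, full=0.16; AND[min(a, b)] → w = 0.16
Rules with consequent 'slow': {R1, R3} → strengths 0.16, 0.46
Aggregate via t-conorm [max(a, b)]: 0.46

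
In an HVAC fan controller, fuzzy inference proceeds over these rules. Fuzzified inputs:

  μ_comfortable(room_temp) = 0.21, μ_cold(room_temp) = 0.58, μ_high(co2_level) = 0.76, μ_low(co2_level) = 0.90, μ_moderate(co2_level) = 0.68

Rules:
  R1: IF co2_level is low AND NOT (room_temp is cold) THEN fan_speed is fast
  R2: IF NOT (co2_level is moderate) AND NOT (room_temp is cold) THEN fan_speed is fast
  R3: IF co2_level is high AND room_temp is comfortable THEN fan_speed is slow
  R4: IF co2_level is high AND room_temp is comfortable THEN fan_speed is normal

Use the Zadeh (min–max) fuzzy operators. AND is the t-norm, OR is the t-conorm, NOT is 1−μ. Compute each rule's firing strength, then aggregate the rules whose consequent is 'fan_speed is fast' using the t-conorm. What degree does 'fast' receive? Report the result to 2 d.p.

0.42

R1: low=0.90, ¬cold=1−0.58=0.42; AND[min(a, b)] → w = 0.42
R2: ¬moderate=1−0.68=0.32, ¬cold=1−0.58=0.42; AND[min(a, b)] → w = 0.32
R3: high=0.76, comfortable=0.21; AND[min(a, b)] → w = 0.21
R4: high=0.76, comfortable=0.21; AND[min(a, b)] → w = 0.21
Rules with consequent 'fast': {R1, R2} → strengths 0.42, 0.32
Aggregate via t-conorm [max(a, b)]: 0.42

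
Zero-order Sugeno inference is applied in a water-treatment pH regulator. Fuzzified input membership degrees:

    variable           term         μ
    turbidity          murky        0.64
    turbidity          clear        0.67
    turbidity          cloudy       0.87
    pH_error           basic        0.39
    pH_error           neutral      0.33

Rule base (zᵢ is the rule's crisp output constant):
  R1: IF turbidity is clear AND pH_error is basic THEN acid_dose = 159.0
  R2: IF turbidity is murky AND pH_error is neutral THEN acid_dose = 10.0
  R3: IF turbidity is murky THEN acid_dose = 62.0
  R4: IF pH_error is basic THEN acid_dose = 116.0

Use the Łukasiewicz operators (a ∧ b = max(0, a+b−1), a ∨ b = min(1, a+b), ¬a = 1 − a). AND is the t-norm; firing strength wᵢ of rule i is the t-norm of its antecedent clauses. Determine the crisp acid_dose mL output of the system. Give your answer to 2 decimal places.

86.66

R1 (z=159.0): clear=0.67, basic=0.39; AND[max(0, a+b−1)] → w = 0.06
R2 (z=10.0): murky=0.64, neutral=0.33; AND[max(0, a+b−1)] → w = 0.00
R3 (z=62.0): murky=0.64 → w = 0.64
R4 (z=116.0): basic=0.39 → w = 0.39
Weighted average = (0.06·159.0 + 0.00·10.0 + 0.64·62.0 + 0.39·116.0) / (0.06 + 0.00 + 0.64 + 0.39)
  = 94.4600 / 1.0900 = 86.66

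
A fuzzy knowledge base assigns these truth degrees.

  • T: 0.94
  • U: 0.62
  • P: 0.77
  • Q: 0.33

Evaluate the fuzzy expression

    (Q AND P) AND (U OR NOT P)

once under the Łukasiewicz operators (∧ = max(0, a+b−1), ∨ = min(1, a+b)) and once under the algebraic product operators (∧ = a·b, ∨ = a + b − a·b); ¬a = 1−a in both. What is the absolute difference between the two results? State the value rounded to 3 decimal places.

0.180

Under Łukasiewicz:
  Q AND P = max(0, a+b−1) on (0.33, 0.77) = 0.10
  NOT P = 1 − 0.77 = 0.23
  U OR NOT P = min(1, a+b) on (0.62, 0.23) = 0.85
  (Q AND P) AND (U OR NOT P) = max(0, a+b−1) on (0.10, 0.85) = 0.00
  → value = 0.0000
Under algebraic product:
  Q AND P = a·b on (0.3300, 0.7700) = 0.2541
  NOT P = 1 − 0.7700 = 0.2300
  U OR NOT P = a + b − a·b on (0.6200, 0.2300) = 0.7074
  (Q AND P) AND (U OR NOT P) = a·b on (0.2541, 0.7074) = 0.1798
  → value = 0.1798
|0.0000 − 0.1798| = 0.180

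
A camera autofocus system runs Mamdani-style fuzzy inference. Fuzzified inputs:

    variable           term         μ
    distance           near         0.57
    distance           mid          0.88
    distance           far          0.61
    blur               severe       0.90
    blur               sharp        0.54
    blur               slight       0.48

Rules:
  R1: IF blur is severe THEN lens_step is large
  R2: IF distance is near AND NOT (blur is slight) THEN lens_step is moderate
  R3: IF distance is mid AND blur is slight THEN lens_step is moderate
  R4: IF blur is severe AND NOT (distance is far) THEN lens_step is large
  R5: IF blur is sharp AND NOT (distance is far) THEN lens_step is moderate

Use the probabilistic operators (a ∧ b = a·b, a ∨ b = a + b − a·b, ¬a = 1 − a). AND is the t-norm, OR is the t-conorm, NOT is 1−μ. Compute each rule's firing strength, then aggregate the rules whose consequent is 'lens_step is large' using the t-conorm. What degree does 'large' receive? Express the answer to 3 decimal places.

0.935

R1: severe=0.90 → w = 0.9000
R2: near=0.57, ¬slight=1−0.48=0.52; AND[a·b] → w = 0.2964
R3: mid=0.88, slight=0.48; AND[a·b] → w = 0.4224
R4: severe=0.90, ¬far=1−0.61=0.39; AND[a·b] → w = 0.3510
R5: sharp=0.54, ¬far=1−0.61=0.39; AND[a·b] → w = 0.2106
Rules with consequent 'large': {R1, R4} → strengths 0.9000, 0.3510
Aggregate via t-conorm [a + b − a·b]: 0.9351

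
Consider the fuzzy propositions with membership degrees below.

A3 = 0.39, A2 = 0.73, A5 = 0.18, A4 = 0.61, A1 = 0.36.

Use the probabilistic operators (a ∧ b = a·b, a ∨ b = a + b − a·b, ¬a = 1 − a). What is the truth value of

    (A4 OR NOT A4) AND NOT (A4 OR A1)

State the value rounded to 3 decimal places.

0.190

NOT A4 = 1 − 0.6100 = 0.3900
A4 OR NOT A4 = a + b − a·b on (0.6100, 0.3900) = 0.7621
A4 OR A1 = a + b − a·b on (0.6100, 0.3600) = 0.7504
NOT (A4 OR A1) = 1 − 0.7504 = 0.2496
(A4 OR NOT A4) AND NOT (A4 OR A1) = a·b on (0.7621, 0.2496) = 0.1902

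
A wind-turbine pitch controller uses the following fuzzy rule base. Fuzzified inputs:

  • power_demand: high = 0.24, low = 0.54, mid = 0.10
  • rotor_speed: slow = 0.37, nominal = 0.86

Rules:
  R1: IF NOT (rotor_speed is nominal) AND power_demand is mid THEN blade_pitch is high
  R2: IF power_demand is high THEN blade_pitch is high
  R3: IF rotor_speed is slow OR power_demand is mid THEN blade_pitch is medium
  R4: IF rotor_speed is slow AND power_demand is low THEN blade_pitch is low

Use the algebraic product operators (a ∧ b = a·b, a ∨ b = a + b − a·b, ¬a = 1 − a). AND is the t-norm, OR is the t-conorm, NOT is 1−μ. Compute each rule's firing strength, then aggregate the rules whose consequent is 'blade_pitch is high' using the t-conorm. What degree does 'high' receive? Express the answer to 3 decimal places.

0.251

R1: ¬nominal=1−0.86=0.14, mid=0.10; AND[a·b] → w = 0.0140
R2: high=0.24 → w = 0.2400
R3: slow=0.37, mid=0.10; OR[a + b − a·b] → w = 0.4330
R4: slow=0.37, low=0.54; AND[a·b] → w = 0.1998
Rules with consequent 'high': {R1, R2} → strengths 0.0140, 0.2400
Aggregate via t-conorm [a + b − a·b]: 0.2506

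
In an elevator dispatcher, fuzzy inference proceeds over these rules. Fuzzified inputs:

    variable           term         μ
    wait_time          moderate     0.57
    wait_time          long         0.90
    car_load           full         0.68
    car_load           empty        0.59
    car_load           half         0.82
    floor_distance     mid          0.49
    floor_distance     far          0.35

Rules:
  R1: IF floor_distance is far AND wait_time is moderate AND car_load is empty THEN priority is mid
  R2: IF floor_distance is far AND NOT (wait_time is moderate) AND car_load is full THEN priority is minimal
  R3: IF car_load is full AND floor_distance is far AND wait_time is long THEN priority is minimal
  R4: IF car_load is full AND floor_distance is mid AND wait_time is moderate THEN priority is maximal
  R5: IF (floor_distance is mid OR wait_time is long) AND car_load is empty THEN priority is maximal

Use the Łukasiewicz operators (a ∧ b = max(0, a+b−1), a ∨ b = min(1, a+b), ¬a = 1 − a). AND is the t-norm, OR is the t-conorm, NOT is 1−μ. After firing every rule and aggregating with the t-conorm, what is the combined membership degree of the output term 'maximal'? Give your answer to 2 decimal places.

0.59

R1: far=0.35, moderate=0.57, empty=0.59; AND[max(0, a+b−1)] → w = 0.00
R2: far=0.35, ¬moderate=1−0.57=0.43, full=0.68; AND[max(0, a+b−1)] → w = 0.00
R3: full=0.68, far=0.35, long=0.90; AND[max(0, a+b−1)] → w = 0.00
R4: full=0.68, mid=0.49, moderate=0.57; AND[max(0, a+b−1)] → w = 0.00
R5: (mid=0.49 OR long=0.90) = 1.00; AND[max(0, a+b−1)] with empty=0.59 → w = 0.59
Rules with consequent 'maximal': {R4, R5} → strengths 0.00, 0.59
Aggregate via t-conorm [min(1, a+b)]: 0.59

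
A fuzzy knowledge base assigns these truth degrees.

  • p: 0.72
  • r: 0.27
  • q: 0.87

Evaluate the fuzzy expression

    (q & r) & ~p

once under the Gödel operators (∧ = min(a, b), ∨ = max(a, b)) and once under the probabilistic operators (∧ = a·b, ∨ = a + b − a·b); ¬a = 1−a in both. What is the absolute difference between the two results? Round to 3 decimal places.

0.204

Under Gödel:
  q & r = min(a, b) on (0.87, 0.27) = 0.27
  ~p = 1 − 0.72 = 0.28
  (q & r) & ~p = min(a, b) on (0.27, 0.28) = 0.27
  → value = 0.2700
Under probabilistic:
  q & r = a·b on (0.8700, 0.2700) = 0.2349
  ~p = 1 − 0.7200 = 0.2800
  (q & r) & ~p = a·b on (0.2349, 0.2800) = 0.0658
  → value = 0.0658
|0.2700 − 0.0658| = 0.204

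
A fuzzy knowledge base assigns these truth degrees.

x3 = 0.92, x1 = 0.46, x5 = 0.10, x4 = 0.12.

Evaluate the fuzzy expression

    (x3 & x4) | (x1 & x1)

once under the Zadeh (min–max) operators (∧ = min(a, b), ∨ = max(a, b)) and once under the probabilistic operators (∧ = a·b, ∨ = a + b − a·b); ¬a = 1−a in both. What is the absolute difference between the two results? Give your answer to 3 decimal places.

Under Zadeh (min–max):
  x3 & x4 = min(a, b) on (0.92, 0.12) = 0.12
  x1 & x1 = min(a, b) on (0.46, 0.46) = 0.46
  (x3 & x4) | (x1 & x1) = max(a, b) on (0.12, 0.46) = 0.46
  → value = 0.4600
Under probabilistic:
  x3 & x4 = a·b on (0.9200, 0.1200) = 0.1104
  x1 & x1 = a·b on (0.4600, 0.4600) = 0.2116
  (x3 & x4) | (x1 & x1) = a + b − a·b on (0.1104, 0.2116) = 0.2986
  → value = 0.2986
|0.4600 − 0.2986| = 0.161

0.161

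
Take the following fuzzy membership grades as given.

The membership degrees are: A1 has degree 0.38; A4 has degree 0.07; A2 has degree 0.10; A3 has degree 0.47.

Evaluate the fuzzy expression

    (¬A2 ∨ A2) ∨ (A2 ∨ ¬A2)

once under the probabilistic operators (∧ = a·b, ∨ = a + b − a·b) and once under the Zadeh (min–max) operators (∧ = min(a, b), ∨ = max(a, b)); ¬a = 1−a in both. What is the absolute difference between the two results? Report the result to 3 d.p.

0.092

Under probabilistic:
  ¬A2 = 1 − 0.1000 = 0.9000
  ¬A2 ∨ A2 = a + b − a·b on (0.9000, 0.1000) = 0.9100
  ¬A2 = 1 − 0.1000 = 0.9000
  A2 ∨ ¬A2 = a + b − a·b on (0.1000, 0.9000) = 0.9100
  (¬A2 ∨ A2) ∨ (A2 ∨ ¬A2) = a + b − a·b on (0.9100, 0.9100) = 0.9919
  → value = 0.9919
Under Zadeh (min–max):
  ¬A2 = 1 − 0.10 = 0.90
  ¬A2 ∨ A2 = max(a, b) on (0.90, 0.10) = 0.90
  ¬A2 = 1 − 0.10 = 0.90
  A2 ∨ ¬A2 = max(a, b) on (0.10, 0.90) = 0.90
  (¬A2 ∨ A2) ∨ (A2 ∨ ¬A2) = max(a, b) on (0.90, 0.90) = 0.90
  → value = 0.9000
|0.9919 − 0.9000| = 0.092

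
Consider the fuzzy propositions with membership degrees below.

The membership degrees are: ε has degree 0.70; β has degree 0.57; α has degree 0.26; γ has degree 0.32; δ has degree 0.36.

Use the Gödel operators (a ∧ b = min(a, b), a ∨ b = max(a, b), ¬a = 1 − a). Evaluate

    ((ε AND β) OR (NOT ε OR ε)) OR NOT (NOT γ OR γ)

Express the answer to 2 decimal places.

0.70

ε AND β = min(a, b) on (0.70, 0.57) = 0.57
NOT ε = 1 − 0.70 = 0.30
NOT ε OR ε = max(a, b) on (0.30, 0.70) = 0.70
(ε AND β) OR (NOT ε OR ε) = max(a, b) on (0.57, 0.70) = 0.70
NOT γ = 1 − 0.32 = 0.68
NOT γ OR γ = max(a, b) on (0.68, 0.32) = 0.68
NOT (NOT γ OR γ) = 1 − 0.68 = 0.32
((ε AND β) OR (NOT ε OR ε)) OR NOT (NOT γ OR γ) = max(a, b) on (0.70, 0.32) = 0.70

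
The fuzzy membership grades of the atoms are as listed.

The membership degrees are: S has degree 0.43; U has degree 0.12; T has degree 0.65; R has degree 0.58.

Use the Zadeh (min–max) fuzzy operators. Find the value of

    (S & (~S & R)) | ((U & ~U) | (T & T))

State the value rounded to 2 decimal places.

0.65

~S = 1 − 0.43 = 0.57
~S & R = min(a, b) on (0.57, 0.58) = 0.57
S & (~S & R) = min(a, b) on (0.43, 0.57) = 0.43
~U = 1 − 0.12 = 0.88
U & ~U = min(a, b) on (0.12, 0.88) = 0.12
T & T = min(a, b) on (0.65, 0.65) = 0.65
(U & ~U) | (T & T) = max(a, b) on (0.12, 0.65) = 0.65
(S & (~S & R)) | ((U & ~U) | (T & T)) = max(a, b) on (0.43, 0.65) = 0.65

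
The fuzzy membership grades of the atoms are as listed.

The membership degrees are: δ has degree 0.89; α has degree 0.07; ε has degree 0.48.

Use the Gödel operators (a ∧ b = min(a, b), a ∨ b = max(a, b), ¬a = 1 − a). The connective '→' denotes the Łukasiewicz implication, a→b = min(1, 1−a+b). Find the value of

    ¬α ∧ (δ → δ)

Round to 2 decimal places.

¬α = 1 − 0.07 = 0.93
δ → δ  [Łukasiewicz: min(1, 1−a+b)] with a=0.89, b=0.89 → 1.00
¬α ∧ (δ → δ) = min(a, b) on (0.93, 1.00) = 0.93

0.93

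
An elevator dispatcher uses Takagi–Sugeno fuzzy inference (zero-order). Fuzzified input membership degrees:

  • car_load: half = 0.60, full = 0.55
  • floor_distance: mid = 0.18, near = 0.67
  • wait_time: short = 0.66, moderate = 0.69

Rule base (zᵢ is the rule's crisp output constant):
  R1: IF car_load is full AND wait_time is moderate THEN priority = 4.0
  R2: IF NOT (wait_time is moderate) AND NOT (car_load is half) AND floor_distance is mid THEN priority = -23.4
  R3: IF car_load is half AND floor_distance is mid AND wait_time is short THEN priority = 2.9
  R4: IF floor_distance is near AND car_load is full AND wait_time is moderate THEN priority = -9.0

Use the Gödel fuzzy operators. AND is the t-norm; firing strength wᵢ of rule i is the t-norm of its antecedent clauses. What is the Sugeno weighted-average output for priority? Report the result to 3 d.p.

-4.411

R1 (z=4.0): full=0.55, moderate=0.69; AND[min(a, b)] → w = 0.55
R2 (z=-23.4): ¬moderate=1−0.69=0.31, ¬half=1−0.60=0.40, mid=0.18; AND[min(a, b)] → w = 0.18
R3 (z=2.9): half=0.60, mid=0.18, short=0.66; AND[min(a, b)] → w = 0.18
R4 (z=-9.0): near=0.67, full=0.55, moderate=0.69; AND[min(a, b)] → w = 0.55
Weighted average = (0.55·4.0 + 0.18·-23.4 + 0.18·2.9 + 0.55·-9.0) / (0.55 + 0.18 + 0.18 + 0.55)
  = -6.4400 / 1.4600 = -4.411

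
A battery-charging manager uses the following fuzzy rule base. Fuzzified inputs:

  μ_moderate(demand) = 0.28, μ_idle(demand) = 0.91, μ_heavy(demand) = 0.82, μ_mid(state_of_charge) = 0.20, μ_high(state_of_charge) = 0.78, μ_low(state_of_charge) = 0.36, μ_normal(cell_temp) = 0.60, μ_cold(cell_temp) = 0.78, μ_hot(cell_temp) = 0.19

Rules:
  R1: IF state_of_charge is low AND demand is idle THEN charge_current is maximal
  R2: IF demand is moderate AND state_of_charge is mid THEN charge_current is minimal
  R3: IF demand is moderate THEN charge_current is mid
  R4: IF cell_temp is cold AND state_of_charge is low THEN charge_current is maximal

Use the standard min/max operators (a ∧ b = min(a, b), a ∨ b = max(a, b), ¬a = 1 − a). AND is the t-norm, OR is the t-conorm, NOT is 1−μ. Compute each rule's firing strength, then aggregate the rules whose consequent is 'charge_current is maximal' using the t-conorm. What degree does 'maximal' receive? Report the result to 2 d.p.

R1: low=0.36, idle=0.91; AND[min(a, b)] → w = 0.36
R2: moderate=0.28, mid=0.20; AND[min(a, b)] → w = 0.20
R3: moderate=0.28 → w = 0.28
R4: cold=0.78, low=0.36; AND[min(a, b)] → w = 0.36
Rules with consequent 'maximal': {R1, R4} → strengths 0.36, 0.36
Aggregate via t-conorm [max(a, b)]: 0.36

0.36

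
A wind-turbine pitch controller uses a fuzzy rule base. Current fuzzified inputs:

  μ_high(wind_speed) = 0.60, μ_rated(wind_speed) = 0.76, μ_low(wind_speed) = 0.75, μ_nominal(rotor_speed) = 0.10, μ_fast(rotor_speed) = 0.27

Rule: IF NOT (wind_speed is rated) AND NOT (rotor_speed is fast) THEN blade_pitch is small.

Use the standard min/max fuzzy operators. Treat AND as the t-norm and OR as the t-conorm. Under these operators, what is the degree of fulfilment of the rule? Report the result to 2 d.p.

firing strength: ¬rated=1−0.76=0.24, ¬fast=1−0.27=0.73; AND[min(a, b)] → w = 0.24

0.24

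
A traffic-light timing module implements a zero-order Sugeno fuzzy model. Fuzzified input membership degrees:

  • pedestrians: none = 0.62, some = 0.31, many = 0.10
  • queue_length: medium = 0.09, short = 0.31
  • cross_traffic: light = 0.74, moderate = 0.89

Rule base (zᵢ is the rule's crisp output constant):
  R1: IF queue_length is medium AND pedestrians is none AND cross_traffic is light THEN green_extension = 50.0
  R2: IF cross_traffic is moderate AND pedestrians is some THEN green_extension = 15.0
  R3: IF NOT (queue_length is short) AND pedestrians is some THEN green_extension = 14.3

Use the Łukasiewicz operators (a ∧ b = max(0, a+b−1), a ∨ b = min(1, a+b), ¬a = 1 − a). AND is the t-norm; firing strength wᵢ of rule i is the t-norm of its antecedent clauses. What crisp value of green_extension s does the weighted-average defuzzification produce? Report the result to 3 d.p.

R1 (z=50.0): medium=0.09, none=0.62, light=0.74; AND[max(0, a+b−1)] → w = 0.00
R2 (z=15.0): moderate=0.89, some=0.31; AND[max(0, a+b−1)] → w = 0.20
R3 (z=14.3): ¬short=1−0.31=0.69, some=0.31; AND[max(0, a+b−1)] → w = 0.00
Weighted average = (0.00·50.0 + 0.20·15.0 + 0.00·14.3) / (0.00 + 0.20 + 0.00)
  = 3.0000 / 0.2000 = 15.000

15.000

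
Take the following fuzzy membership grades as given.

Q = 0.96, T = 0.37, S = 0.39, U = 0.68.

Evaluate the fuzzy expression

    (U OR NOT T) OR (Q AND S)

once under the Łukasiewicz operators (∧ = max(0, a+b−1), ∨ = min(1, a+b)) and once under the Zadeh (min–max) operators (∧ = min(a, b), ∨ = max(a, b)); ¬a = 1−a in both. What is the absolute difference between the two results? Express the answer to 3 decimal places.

0.320

Under Łukasiewicz:
  NOT T = 1 − 0.37 = 0.63
  U OR NOT T = min(1, a+b) on (0.68, 0.63) = 1.00
  Q AND S = max(0, a+b−1) on (0.96, 0.39) = 0.35
  (U OR NOT T) OR (Q AND S) = min(1, a+b) on (1.00, 0.35) = 1.00
  → value = 1.0000
Under Zadeh (min–max):
  NOT T = 1 − 0.37 = 0.63
  U OR NOT T = max(a, b) on (0.68, 0.63) = 0.68
  Q AND S = min(a, b) on (0.96, 0.39) = 0.39
  (U OR NOT T) OR (Q AND S) = max(a, b) on (0.68, 0.39) = 0.68
  → value = 0.6800
|1.0000 − 0.6800| = 0.320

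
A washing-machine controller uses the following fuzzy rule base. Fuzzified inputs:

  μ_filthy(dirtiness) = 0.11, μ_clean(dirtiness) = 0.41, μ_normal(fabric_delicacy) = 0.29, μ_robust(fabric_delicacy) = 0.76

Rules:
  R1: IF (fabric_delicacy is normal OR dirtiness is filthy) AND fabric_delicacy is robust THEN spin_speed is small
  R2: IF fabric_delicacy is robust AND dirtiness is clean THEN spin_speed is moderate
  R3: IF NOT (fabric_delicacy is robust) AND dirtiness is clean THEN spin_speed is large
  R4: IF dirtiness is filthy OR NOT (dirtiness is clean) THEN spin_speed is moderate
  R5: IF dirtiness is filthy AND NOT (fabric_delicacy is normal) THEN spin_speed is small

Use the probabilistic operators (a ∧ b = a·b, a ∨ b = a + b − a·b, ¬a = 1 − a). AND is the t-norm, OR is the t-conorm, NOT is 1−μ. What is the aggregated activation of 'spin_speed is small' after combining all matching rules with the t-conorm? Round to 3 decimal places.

R1: (normal=0.29 OR filthy=0.11) = 0.3681; AND[a·b] with robust=0.76 → w = 0.2798
R2: robust=0.76, clean=0.41; AND[a·b] → w = 0.3116
R3: ¬robust=1−0.76=0.24, clean=0.41; AND[a·b] → w = 0.0984
R4: filthy=0.11, ¬clean=1−0.41=0.59; OR[a + b − a·b] → w = 0.6351
R5: filthy=0.11, ¬normal=1−0.29=0.71; AND[a·b] → w = 0.0781
Rules with consequent 'small': {R1, R5} → strengths 0.2798, 0.0781
Aggregate via t-conorm [a + b − a·b]: 0.3360

0.336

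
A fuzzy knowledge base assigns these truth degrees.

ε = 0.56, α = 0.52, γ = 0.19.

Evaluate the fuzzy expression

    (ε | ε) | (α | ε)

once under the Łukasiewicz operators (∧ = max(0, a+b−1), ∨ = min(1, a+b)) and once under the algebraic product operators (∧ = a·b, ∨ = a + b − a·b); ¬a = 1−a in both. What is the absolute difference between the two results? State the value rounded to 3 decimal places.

0.041

Under Łukasiewicz:
  ε | ε = min(1, a+b) on (0.56, 0.56) = 1.00
  α | ε = min(1, a+b) on (0.52, 0.56) = 1.00
  (ε | ε) | (α | ε) = min(1, a+b) on (1.00, 1.00) = 1.00
  → value = 1.0000
Under algebraic product:
  ε | ε = a + b − a·b on (0.5600, 0.5600) = 0.8064
  α | ε = a + b − a·b on (0.5200, 0.5600) = 0.7888
  (ε | ε) | (α | ε) = a + b − a·b on (0.8064, 0.7888) = 0.9591
  → value = 0.9591
|1.0000 − 0.9591| = 0.041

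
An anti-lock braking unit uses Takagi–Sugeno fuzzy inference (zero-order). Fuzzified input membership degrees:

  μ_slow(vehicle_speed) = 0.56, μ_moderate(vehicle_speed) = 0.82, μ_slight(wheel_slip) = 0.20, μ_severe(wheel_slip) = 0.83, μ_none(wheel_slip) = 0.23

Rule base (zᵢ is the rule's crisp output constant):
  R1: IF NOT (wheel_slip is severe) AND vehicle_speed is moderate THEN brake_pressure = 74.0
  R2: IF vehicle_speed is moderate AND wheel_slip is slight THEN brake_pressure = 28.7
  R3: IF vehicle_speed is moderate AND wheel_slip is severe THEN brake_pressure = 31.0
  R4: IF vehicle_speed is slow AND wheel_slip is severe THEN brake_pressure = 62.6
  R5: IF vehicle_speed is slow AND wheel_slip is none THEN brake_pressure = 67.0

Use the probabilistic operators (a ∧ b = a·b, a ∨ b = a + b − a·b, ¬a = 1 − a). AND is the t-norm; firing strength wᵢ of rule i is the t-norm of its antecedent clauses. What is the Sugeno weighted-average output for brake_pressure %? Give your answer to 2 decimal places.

46.81

R1 (z=74.0): ¬severe=1−0.83=0.17, moderate=0.82; AND[a·b] → w = 0.1394
R2 (z=28.7): moderate=0.82, slight=0.20; AND[a·b] → w = 0.1640
R3 (z=31.0): moderate=0.82, severe=0.83; AND[a·b] → w = 0.6806
R4 (z=62.6): slow=0.56, severe=0.83; AND[a·b] → w = 0.4648
R5 (z=67.0): slow=0.56, none=0.23; AND[a·b] → w = 0.1288
Weighted average = (0.1394·74.0 + 0.1640·28.7 + 0.6806·31.0 + 0.4648·62.6 + 0.1288·67.0) / (0.1394 + 0.1640 + 0.6806 + 0.4648 + 0.1288)
  = 73.8471 / 1.5776 = 46.81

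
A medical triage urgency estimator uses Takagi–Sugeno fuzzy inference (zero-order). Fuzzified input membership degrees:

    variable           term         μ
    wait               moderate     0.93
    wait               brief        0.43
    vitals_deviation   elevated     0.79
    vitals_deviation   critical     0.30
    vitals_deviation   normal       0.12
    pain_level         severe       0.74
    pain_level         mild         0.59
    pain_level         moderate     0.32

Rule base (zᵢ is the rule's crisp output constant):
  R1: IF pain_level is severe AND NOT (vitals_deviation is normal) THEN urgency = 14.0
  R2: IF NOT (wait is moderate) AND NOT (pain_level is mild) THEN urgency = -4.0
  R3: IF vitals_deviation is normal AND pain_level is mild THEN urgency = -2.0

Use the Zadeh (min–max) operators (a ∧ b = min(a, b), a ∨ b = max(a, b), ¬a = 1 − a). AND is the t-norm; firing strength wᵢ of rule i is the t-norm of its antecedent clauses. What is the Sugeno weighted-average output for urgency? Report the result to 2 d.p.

10.58

R1 (z=14.0): severe=0.74, ¬normal=1−0.12=0.88; AND[min(a, b)] → w = 0.74
R2 (z=-4.0): ¬moderate=1−0.93=0.07, ¬mild=1−0.59=0.41; AND[min(a, b)] → w = 0.07
R3 (z=-2.0): normal=0.12, mild=0.59; AND[min(a, b)] → w = 0.12
Weighted average = (0.74·14.0 + 0.07·-4.0 + 0.12·-2.0) / (0.74 + 0.07 + 0.12)
  = 9.8400 / 0.9300 = 10.58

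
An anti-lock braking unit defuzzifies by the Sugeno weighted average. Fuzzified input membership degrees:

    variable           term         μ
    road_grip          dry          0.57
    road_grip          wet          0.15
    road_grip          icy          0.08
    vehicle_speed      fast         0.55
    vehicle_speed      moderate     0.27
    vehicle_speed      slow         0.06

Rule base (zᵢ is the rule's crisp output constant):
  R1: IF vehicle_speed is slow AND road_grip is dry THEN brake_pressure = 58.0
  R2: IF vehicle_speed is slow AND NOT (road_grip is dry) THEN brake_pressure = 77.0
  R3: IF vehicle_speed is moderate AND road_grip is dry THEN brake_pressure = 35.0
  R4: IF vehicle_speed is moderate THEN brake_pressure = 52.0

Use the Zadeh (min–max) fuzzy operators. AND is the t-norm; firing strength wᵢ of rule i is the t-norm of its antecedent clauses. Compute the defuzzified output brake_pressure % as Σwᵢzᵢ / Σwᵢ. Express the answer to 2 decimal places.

47.86

R1 (z=58.0): slow=0.06, dry=0.57; AND[min(a, b)] → w = 0.06
R2 (z=77.0): slow=0.06, ¬dry=1−0.57=0.43; AND[min(a, b)] → w = 0.06
R3 (z=35.0): moderate=0.27, dry=0.57; AND[min(a, b)] → w = 0.27
R4 (z=52.0): moderate=0.27 → w = 0.27
Weighted average = (0.06·58.0 + 0.06·77.0 + 0.27·35.0 + 0.27·52.0) / (0.06 + 0.06 + 0.27 + 0.27)
  = 31.5900 / 0.6600 = 47.86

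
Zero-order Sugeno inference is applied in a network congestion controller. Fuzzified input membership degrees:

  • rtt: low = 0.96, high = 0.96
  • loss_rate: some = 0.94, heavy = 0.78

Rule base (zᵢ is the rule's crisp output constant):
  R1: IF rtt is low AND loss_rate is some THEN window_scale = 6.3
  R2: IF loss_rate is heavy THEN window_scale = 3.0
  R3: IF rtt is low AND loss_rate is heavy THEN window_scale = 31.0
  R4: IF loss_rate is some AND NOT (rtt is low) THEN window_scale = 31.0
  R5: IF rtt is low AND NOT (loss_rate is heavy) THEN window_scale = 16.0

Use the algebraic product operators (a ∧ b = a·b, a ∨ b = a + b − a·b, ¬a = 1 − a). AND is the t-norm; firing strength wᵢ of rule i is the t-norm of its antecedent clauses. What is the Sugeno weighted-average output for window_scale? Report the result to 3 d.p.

R1 (z=6.3): low=0.96, some=0.94; AND[a·b] → w = 0.9024
R2 (z=3.0): heavy=0.78 → w = 0.7800
R3 (z=31.0): low=0.96, heavy=0.78; AND[a·b] → w = 0.7488
R4 (z=31.0): some=0.94, ¬low=1−0.96=0.04; AND[a·b] → w = 0.0376
R5 (z=16.0): low=0.96, ¬heavy=1−0.78=0.22; AND[a·b] → w = 0.2112
Weighted average = (0.9024·6.3 + 0.7800·3.0 + 0.7488·31.0 + 0.0376·31.0 + 0.2112·16.0) / (0.9024 + 0.7800 + 0.7488 + 0.0376 + 0.2112)
  = 35.7827 / 2.6800 = 13.352

13.352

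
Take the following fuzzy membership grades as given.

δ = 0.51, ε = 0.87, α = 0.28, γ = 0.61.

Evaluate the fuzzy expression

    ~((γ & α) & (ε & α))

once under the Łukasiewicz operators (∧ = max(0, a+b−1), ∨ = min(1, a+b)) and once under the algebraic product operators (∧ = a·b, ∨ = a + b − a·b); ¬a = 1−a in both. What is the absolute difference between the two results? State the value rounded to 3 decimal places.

0.042

Under Łukasiewicz:
  γ & α = max(0, a+b−1) on (0.61, 0.28) = 0.00
  ε & α = max(0, a+b−1) on (0.87, 0.28) = 0.15
  (γ & α) & (ε & α) = max(0, a+b−1) on (0.00, 0.15) = 0.00
  ~((γ & α) & (ε & α)) = 1 − 0.00 = 1.00
  → value = 1.0000
Under algebraic product:
  γ & α = a·b on (0.6100, 0.2800) = 0.1708
  ε & α = a·b on (0.8700, 0.2800) = 0.2436
  (γ & α) & (ε & α) = a·b on (0.1708, 0.2436) = 0.0416
  ~((γ & α) & (ε & α)) = 1 − 0.0416 = 0.9584
  → value = 0.9584
|1.0000 − 0.9584| = 0.042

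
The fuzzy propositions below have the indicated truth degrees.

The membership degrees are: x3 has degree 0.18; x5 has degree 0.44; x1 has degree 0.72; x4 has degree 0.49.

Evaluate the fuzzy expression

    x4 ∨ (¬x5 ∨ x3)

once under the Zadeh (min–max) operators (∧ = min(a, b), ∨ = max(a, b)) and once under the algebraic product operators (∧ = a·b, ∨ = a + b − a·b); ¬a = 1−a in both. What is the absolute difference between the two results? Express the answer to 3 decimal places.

Under Zadeh (min–max):
  ¬x5 = 1 − 0.44 = 0.56
  ¬x5 ∨ x3 = max(a, b) on (0.56, 0.18) = 0.56
  x4 ∨ (¬x5 ∨ x3) = max(a, b) on (0.49, 0.56) = 0.56
  → value = 0.5600
Under algebraic product:
  ¬x5 = 1 − 0.4400 = 0.5600
  ¬x5 ∨ x3 = a + b − a·b on (0.5600, 0.1800) = 0.6392
  x4 ∨ (¬x5 ∨ x3) = a + b − a·b on (0.4900, 0.6392) = 0.8160
  → value = 0.8160
|0.5600 − 0.8160| = 0.256

0.256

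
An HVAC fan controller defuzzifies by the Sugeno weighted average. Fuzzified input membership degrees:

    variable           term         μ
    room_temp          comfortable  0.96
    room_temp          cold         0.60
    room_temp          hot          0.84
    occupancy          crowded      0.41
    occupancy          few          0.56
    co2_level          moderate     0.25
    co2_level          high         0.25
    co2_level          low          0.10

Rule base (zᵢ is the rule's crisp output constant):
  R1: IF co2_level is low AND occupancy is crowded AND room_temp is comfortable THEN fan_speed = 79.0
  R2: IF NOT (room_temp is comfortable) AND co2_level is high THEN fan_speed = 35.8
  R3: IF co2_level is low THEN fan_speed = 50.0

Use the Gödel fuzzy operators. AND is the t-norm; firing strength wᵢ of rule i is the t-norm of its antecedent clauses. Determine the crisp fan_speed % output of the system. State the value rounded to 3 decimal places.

59.717

R1 (z=79.0): low=0.10, crowded=0.41, comfortable=0.96; AND[min(a, b)] → w = 0.10
R2 (z=35.8): ¬comfortable=1−0.96=0.04, high=0.25; AND[min(a, b)] → w = 0.04
R3 (z=50.0): low=0.10 → w = 0.10
Weighted average = (0.10·79.0 + 0.04·35.8 + 0.10·50.0) / (0.10 + 0.04 + 0.10)
  = 14.3320 / 0.2400 = 59.717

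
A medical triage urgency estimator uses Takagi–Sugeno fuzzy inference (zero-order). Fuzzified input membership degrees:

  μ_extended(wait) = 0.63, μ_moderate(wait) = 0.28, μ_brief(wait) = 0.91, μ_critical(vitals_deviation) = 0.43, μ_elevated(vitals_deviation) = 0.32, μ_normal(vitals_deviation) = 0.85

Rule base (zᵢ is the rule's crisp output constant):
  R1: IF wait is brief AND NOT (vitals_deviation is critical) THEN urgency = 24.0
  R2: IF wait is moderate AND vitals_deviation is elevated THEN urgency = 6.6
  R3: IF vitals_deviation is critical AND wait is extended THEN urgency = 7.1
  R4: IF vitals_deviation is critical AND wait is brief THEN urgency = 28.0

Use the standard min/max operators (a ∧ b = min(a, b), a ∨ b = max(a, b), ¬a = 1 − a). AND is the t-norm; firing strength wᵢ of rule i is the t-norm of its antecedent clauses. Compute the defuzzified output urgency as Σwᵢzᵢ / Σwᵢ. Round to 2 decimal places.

R1 (z=24.0): brief=0.91, ¬critical=1−0.43=0.57; AND[min(a, b)] → w = 0.57
R2 (z=6.6): moderate=0.28, elevated=0.32; AND[min(a, b)] → w = 0.28
R3 (z=7.1): critical=0.43, extended=0.63; AND[min(a, b)] → w = 0.43
R4 (z=28.0): critical=0.43, brief=0.91; AND[min(a, b)] → w = 0.43
Weighted average = (0.57·24.0 + 0.28·6.6 + 0.43·7.1 + 0.43·28.0) / (0.57 + 0.28 + 0.43 + 0.43)
  = 30.6210 / 1.7100 = 17.91

17.91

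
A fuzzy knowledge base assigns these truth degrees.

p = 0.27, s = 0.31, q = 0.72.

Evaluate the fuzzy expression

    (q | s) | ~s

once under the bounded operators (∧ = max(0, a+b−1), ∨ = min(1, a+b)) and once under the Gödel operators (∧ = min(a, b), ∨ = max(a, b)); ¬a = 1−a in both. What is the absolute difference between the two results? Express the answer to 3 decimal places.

0.280

Under bounded:
  q | s = min(1, a+b) on (0.72, 0.31) = 1.00
  ~s = 1 − 0.31 = 0.69
  (q | s) | ~s = min(1, a+b) on (1.00, 0.69) = 1.00
  → value = 1.0000
Under Gödel:
  q | s = max(a, b) on (0.72, 0.31) = 0.72
  ~s = 1 − 0.31 = 0.69
  (q | s) | ~s = max(a, b) on (0.72, 0.69) = 0.72
  → value = 0.7200
|1.0000 − 0.7200| = 0.280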